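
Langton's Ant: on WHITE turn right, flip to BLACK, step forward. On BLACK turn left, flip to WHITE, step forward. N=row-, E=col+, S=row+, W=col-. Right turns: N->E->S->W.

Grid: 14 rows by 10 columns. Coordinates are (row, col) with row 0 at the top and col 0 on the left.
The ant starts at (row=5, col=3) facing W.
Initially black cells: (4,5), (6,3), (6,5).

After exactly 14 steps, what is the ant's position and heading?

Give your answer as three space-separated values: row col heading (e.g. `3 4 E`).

Answer: 4 2 W

Derivation:
Step 1: on WHITE (5,3): turn R to N, flip to black, move to (4,3). |black|=4
Step 2: on WHITE (4,3): turn R to E, flip to black, move to (4,4). |black|=5
Step 3: on WHITE (4,4): turn R to S, flip to black, move to (5,4). |black|=6
Step 4: on WHITE (5,4): turn R to W, flip to black, move to (5,3). |black|=7
Step 5: on BLACK (5,3): turn L to S, flip to white, move to (6,3). |black|=6
Step 6: on BLACK (6,3): turn L to E, flip to white, move to (6,4). |black|=5
Step 7: on WHITE (6,4): turn R to S, flip to black, move to (7,4). |black|=6
Step 8: on WHITE (7,4): turn R to W, flip to black, move to (7,3). |black|=7
Step 9: on WHITE (7,3): turn R to N, flip to black, move to (6,3). |black|=8
Step 10: on WHITE (6,3): turn R to E, flip to black, move to (6,4). |black|=9
Step 11: on BLACK (6,4): turn L to N, flip to white, move to (5,4). |black|=8
Step 12: on BLACK (5,4): turn L to W, flip to white, move to (5,3). |black|=7
Step 13: on WHITE (5,3): turn R to N, flip to black, move to (4,3). |black|=8
Step 14: on BLACK (4,3): turn L to W, flip to white, move to (4,2). |black|=7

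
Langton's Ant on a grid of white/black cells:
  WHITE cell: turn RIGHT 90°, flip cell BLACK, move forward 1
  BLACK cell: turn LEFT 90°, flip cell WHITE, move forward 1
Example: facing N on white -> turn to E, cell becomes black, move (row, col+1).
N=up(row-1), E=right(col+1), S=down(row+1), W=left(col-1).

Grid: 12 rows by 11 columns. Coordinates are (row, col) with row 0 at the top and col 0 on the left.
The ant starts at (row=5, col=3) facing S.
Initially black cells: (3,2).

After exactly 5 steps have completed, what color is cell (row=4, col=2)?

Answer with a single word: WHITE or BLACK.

Answer: BLACK

Derivation:
Step 1: on WHITE (5,3): turn R to W, flip to black, move to (5,2). |black|=2
Step 2: on WHITE (5,2): turn R to N, flip to black, move to (4,2). |black|=3
Step 3: on WHITE (4,2): turn R to E, flip to black, move to (4,3). |black|=4
Step 4: on WHITE (4,3): turn R to S, flip to black, move to (5,3). |black|=5
Step 5: on BLACK (5,3): turn L to E, flip to white, move to (5,4). |black|=4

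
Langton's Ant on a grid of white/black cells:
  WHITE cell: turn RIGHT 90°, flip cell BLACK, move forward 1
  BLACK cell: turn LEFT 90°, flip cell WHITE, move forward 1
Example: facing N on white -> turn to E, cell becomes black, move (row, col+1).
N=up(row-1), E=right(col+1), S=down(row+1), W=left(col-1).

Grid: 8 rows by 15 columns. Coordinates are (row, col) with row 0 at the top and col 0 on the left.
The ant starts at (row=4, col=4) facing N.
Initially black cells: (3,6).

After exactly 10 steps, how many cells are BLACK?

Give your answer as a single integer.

Answer: 7

Derivation:
Step 1: on WHITE (4,4): turn R to E, flip to black, move to (4,5). |black|=2
Step 2: on WHITE (4,5): turn R to S, flip to black, move to (5,5). |black|=3
Step 3: on WHITE (5,5): turn R to W, flip to black, move to (5,4). |black|=4
Step 4: on WHITE (5,4): turn R to N, flip to black, move to (4,4). |black|=5
Step 5: on BLACK (4,4): turn L to W, flip to white, move to (4,3). |black|=4
Step 6: on WHITE (4,3): turn R to N, flip to black, move to (3,3). |black|=5
Step 7: on WHITE (3,3): turn R to E, flip to black, move to (3,4). |black|=6
Step 8: on WHITE (3,4): turn R to S, flip to black, move to (4,4). |black|=7
Step 9: on WHITE (4,4): turn R to W, flip to black, move to (4,3). |black|=8
Step 10: on BLACK (4,3): turn L to S, flip to white, move to (5,3). |black|=7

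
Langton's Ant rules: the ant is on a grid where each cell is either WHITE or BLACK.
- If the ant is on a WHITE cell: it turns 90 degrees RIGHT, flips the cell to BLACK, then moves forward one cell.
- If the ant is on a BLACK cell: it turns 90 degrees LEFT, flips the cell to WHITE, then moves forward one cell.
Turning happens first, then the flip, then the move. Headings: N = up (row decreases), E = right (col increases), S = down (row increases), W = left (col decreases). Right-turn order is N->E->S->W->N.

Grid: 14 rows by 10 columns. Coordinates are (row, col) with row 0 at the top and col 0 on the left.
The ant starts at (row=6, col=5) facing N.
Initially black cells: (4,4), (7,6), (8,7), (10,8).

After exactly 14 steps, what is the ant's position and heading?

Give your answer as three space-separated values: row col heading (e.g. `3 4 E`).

Step 1: on WHITE (6,5): turn R to E, flip to black, move to (6,6). |black|=5
Step 2: on WHITE (6,6): turn R to S, flip to black, move to (7,6). |black|=6
Step 3: on BLACK (7,6): turn L to E, flip to white, move to (7,7). |black|=5
Step 4: on WHITE (7,7): turn R to S, flip to black, move to (8,7). |black|=6
Step 5: on BLACK (8,7): turn L to E, flip to white, move to (8,8). |black|=5
Step 6: on WHITE (8,8): turn R to S, flip to black, move to (9,8). |black|=6
Step 7: on WHITE (9,8): turn R to W, flip to black, move to (9,7). |black|=7
Step 8: on WHITE (9,7): turn R to N, flip to black, move to (8,7). |black|=8
Step 9: on WHITE (8,7): turn R to E, flip to black, move to (8,8). |black|=9
Step 10: on BLACK (8,8): turn L to N, flip to white, move to (7,8). |black|=8
Step 11: on WHITE (7,8): turn R to E, flip to black, move to (7,9). |black|=9
Step 12: on WHITE (7,9): turn R to S, flip to black, move to (8,9). |black|=10
Step 13: on WHITE (8,9): turn R to W, flip to black, move to (8,8). |black|=11
Step 14: on WHITE (8,8): turn R to N, flip to black, move to (7,8). |black|=12

Answer: 7 8 N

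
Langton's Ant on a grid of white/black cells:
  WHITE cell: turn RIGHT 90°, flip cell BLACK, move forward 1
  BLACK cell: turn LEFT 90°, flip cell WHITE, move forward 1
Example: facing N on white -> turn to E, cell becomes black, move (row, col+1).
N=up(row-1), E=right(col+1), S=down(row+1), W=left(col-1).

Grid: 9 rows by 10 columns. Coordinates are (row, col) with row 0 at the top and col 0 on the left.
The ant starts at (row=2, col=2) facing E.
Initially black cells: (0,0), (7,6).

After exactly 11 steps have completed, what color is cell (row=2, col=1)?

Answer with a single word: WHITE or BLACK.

Answer: BLACK

Derivation:
Step 1: on WHITE (2,2): turn R to S, flip to black, move to (3,2). |black|=3
Step 2: on WHITE (3,2): turn R to W, flip to black, move to (3,1). |black|=4
Step 3: on WHITE (3,1): turn R to N, flip to black, move to (2,1). |black|=5
Step 4: on WHITE (2,1): turn R to E, flip to black, move to (2,2). |black|=6
Step 5: on BLACK (2,2): turn L to N, flip to white, move to (1,2). |black|=5
Step 6: on WHITE (1,2): turn R to E, flip to black, move to (1,3). |black|=6
Step 7: on WHITE (1,3): turn R to S, flip to black, move to (2,3). |black|=7
Step 8: on WHITE (2,3): turn R to W, flip to black, move to (2,2). |black|=8
Step 9: on WHITE (2,2): turn R to N, flip to black, move to (1,2). |black|=9
Step 10: on BLACK (1,2): turn L to W, flip to white, move to (1,1). |black|=8
Step 11: on WHITE (1,1): turn R to N, flip to black, move to (0,1). |black|=9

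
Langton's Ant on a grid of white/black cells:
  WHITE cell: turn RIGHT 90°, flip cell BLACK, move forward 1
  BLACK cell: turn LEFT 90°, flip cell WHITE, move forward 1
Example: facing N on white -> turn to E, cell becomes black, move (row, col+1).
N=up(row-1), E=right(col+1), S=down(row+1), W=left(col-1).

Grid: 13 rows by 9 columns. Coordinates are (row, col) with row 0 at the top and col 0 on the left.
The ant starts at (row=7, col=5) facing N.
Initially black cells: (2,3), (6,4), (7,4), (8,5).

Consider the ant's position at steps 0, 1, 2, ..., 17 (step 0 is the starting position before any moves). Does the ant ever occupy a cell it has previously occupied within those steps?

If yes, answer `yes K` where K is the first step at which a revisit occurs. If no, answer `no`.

Step 1: on WHITE (7,5): turn R to E, flip to black, move to (7,6). |black|=5 — new cell
Step 2: on WHITE (7,6): turn R to S, flip to black, move to (8,6). |black|=6 — new cell
Step 3: on WHITE (8,6): turn R to W, flip to black, move to (8,5). |black|=7 — new cell
Step 4: on BLACK (8,5): turn L to S, flip to white, move to (9,5). |black|=6 — new cell
Step 5: on WHITE (9,5): turn R to W, flip to black, move to (9,4). |black|=7 — new cell
Step 6: on WHITE (9,4): turn R to N, flip to black, move to (8,4). |black|=8 — new cell
Step 7: on WHITE (8,4): turn R to E, flip to black, move to (8,5). |black|=9 — REVISIT

Answer: yes 7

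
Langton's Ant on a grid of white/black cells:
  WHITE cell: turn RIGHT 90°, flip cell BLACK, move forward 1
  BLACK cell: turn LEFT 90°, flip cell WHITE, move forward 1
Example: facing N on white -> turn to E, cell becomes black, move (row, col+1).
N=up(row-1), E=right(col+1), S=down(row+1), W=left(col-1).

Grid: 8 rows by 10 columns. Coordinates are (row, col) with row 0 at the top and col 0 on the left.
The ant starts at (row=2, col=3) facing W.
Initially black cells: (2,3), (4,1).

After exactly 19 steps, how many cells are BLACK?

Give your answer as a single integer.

Step 1: on BLACK (2,3): turn L to S, flip to white, move to (3,3). |black|=1
Step 2: on WHITE (3,3): turn R to W, flip to black, move to (3,2). |black|=2
Step 3: on WHITE (3,2): turn R to N, flip to black, move to (2,2). |black|=3
Step 4: on WHITE (2,2): turn R to E, flip to black, move to (2,3). |black|=4
Step 5: on WHITE (2,3): turn R to S, flip to black, move to (3,3). |black|=5
Step 6: on BLACK (3,3): turn L to E, flip to white, move to (3,4). |black|=4
Step 7: on WHITE (3,4): turn R to S, flip to black, move to (4,4). |black|=5
Step 8: on WHITE (4,4): turn R to W, flip to black, move to (4,3). |black|=6
Step 9: on WHITE (4,3): turn R to N, flip to black, move to (3,3). |black|=7
Step 10: on WHITE (3,3): turn R to E, flip to black, move to (3,4). |black|=8
Step 11: on BLACK (3,4): turn L to N, flip to white, move to (2,4). |black|=7
Step 12: on WHITE (2,4): turn R to E, flip to black, move to (2,5). |black|=8
Step 13: on WHITE (2,5): turn R to S, flip to black, move to (3,5). |black|=9
Step 14: on WHITE (3,5): turn R to W, flip to black, move to (3,4). |black|=10
Step 15: on WHITE (3,4): turn R to N, flip to black, move to (2,4). |black|=11
Step 16: on BLACK (2,4): turn L to W, flip to white, move to (2,3). |black|=10
Step 17: on BLACK (2,3): turn L to S, flip to white, move to (3,3). |black|=9
Step 18: on BLACK (3,3): turn L to E, flip to white, move to (3,4). |black|=8
Step 19: on BLACK (3,4): turn L to N, flip to white, move to (2,4). |black|=7

Answer: 7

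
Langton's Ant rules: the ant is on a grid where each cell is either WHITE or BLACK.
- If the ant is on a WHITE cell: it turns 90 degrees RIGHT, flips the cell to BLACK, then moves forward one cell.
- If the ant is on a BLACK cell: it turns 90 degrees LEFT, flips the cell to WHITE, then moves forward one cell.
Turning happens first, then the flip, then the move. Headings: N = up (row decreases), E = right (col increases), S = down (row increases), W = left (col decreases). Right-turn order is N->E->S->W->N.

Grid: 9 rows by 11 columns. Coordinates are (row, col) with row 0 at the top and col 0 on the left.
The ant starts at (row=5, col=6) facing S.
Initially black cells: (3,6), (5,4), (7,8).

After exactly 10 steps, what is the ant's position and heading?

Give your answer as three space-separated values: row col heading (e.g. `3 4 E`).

Step 1: on WHITE (5,6): turn R to W, flip to black, move to (5,5). |black|=4
Step 2: on WHITE (5,5): turn R to N, flip to black, move to (4,5). |black|=5
Step 3: on WHITE (4,5): turn R to E, flip to black, move to (4,6). |black|=6
Step 4: on WHITE (4,6): turn R to S, flip to black, move to (5,6). |black|=7
Step 5: on BLACK (5,6): turn L to E, flip to white, move to (5,7). |black|=6
Step 6: on WHITE (5,7): turn R to S, flip to black, move to (6,7). |black|=7
Step 7: on WHITE (6,7): turn R to W, flip to black, move to (6,6). |black|=8
Step 8: on WHITE (6,6): turn R to N, flip to black, move to (5,6). |black|=9
Step 9: on WHITE (5,6): turn R to E, flip to black, move to (5,7). |black|=10
Step 10: on BLACK (5,7): turn L to N, flip to white, move to (4,7). |black|=9

Answer: 4 7 N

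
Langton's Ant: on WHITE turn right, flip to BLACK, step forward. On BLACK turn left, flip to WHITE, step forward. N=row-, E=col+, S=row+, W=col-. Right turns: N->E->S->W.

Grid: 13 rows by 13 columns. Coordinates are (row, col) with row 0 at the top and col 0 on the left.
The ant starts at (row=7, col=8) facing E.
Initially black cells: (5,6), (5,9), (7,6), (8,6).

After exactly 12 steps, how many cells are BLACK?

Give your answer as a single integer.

Answer: 12

Derivation:
Step 1: on WHITE (7,8): turn R to S, flip to black, move to (8,8). |black|=5
Step 2: on WHITE (8,8): turn R to W, flip to black, move to (8,7). |black|=6
Step 3: on WHITE (8,7): turn R to N, flip to black, move to (7,7). |black|=7
Step 4: on WHITE (7,7): turn R to E, flip to black, move to (7,8). |black|=8
Step 5: on BLACK (7,8): turn L to N, flip to white, move to (6,8). |black|=7
Step 6: on WHITE (6,8): turn R to E, flip to black, move to (6,9). |black|=8
Step 7: on WHITE (6,9): turn R to S, flip to black, move to (7,9). |black|=9
Step 8: on WHITE (7,9): turn R to W, flip to black, move to (7,8). |black|=10
Step 9: on WHITE (7,8): turn R to N, flip to black, move to (6,8). |black|=11
Step 10: on BLACK (6,8): turn L to W, flip to white, move to (6,7). |black|=10
Step 11: on WHITE (6,7): turn R to N, flip to black, move to (5,7). |black|=11
Step 12: on WHITE (5,7): turn R to E, flip to black, move to (5,8). |black|=12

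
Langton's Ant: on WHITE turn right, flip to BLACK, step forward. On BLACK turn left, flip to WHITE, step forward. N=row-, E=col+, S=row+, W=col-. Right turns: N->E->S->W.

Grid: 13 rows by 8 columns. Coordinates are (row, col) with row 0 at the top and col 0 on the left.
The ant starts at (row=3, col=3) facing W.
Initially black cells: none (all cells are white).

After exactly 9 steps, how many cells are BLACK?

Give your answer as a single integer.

Step 1: on WHITE (3,3): turn R to N, flip to black, move to (2,3). |black|=1
Step 2: on WHITE (2,3): turn R to E, flip to black, move to (2,4). |black|=2
Step 3: on WHITE (2,4): turn R to S, flip to black, move to (3,4). |black|=3
Step 4: on WHITE (3,4): turn R to W, flip to black, move to (3,3). |black|=4
Step 5: on BLACK (3,3): turn L to S, flip to white, move to (4,3). |black|=3
Step 6: on WHITE (4,3): turn R to W, flip to black, move to (4,2). |black|=4
Step 7: on WHITE (4,2): turn R to N, flip to black, move to (3,2). |black|=5
Step 8: on WHITE (3,2): turn R to E, flip to black, move to (3,3). |black|=6
Step 9: on WHITE (3,3): turn R to S, flip to black, move to (4,3). |black|=7

Answer: 7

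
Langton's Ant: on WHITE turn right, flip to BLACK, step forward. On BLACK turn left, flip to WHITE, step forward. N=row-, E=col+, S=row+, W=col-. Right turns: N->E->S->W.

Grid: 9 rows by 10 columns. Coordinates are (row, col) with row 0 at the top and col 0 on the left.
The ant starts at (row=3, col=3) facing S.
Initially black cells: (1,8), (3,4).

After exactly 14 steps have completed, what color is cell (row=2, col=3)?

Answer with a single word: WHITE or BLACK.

Step 1: on WHITE (3,3): turn R to W, flip to black, move to (3,2). |black|=3
Step 2: on WHITE (3,2): turn R to N, flip to black, move to (2,2). |black|=4
Step 3: on WHITE (2,2): turn R to E, flip to black, move to (2,3). |black|=5
Step 4: on WHITE (2,3): turn R to S, flip to black, move to (3,3). |black|=6
Step 5: on BLACK (3,3): turn L to E, flip to white, move to (3,4). |black|=5
Step 6: on BLACK (3,4): turn L to N, flip to white, move to (2,4). |black|=4
Step 7: on WHITE (2,4): turn R to E, flip to black, move to (2,5). |black|=5
Step 8: on WHITE (2,5): turn R to S, flip to black, move to (3,5). |black|=6
Step 9: on WHITE (3,5): turn R to W, flip to black, move to (3,4). |black|=7
Step 10: on WHITE (3,4): turn R to N, flip to black, move to (2,4). |black|=8
Step 11: on BLACK (2,4): turn L to W, flip to white, move to (2,3). |black|=7
Step 12: on BLACK (2,3): turn L to S, flip to white, move to (3,3). |black|=6
Step 13: on WHITE (3,3): turn R to W, flip to black, move to (3,2). |black|=7
Step 14: on BLACK (3,2): turn L to S, flip to white, move to (4,2). |black|=6

Answer: WHITE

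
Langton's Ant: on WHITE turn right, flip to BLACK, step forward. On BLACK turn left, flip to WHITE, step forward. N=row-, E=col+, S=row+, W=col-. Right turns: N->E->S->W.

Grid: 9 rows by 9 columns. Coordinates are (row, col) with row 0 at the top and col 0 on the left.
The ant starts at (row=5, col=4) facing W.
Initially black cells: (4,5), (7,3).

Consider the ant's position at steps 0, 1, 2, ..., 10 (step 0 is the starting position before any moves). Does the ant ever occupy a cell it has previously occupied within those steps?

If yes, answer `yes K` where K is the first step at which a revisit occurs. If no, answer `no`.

Answer: yes 6

Derivation:
Step 1: on WHITE (5,4): turn R to N, flip to black, move to (4,4). |black|=3 — new cell
Step 2: on WHITE (4,4): turn R to E, flip to black, move to (4,5). |black|=4 — new cell
Step 3: on BLACK (4,5): turn L to N, flip to white, move to (3,5). |black|=3 — new cell
Step 4: on WHITE (3,5): turn R to E, flip to black, move to (3,6). |black|=4 — new cell
Step 5: on WHITE (3,6): turn R to S, flip to black, move to (4,6). |black|=5 — new cell
Step 6: on WHITE (4,6): turn R to W, flip to black, move to (4,5). |black|=6 — REVISIT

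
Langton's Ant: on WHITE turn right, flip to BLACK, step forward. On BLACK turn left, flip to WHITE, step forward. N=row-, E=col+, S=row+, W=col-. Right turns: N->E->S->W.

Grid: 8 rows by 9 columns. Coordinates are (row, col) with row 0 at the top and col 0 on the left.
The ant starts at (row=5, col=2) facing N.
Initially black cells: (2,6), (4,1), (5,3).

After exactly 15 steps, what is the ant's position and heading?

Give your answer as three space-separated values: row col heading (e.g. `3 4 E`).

Step 1: on WHITE (5,2): turn R to E, flip to black, move to (5,3). |black|=4
Step 2: on BLACK (5,3): turn L to N, flip to white, move to (4,3). |black|=3
Step 3: on WHITE (4,3): turn R to E, flip to black, move to (4,4). |black|=4
Step 4: on WHITE (4,4): turn R to S, flip to black, move to (5,4). |black|=5
Step 5: on WHITE (5,4): turn R to W, flip to black, move to (5,3). |black|=6
Step 6: on WHITE (5,3): turn R to N, flip to black, move to (4,3). |black|=7
Step 7: on BLACK (4,3): turn L to W, flip to white, move to (4,2). |black|=6
Step 8: on WHITE (4,2): turn R to N, flip to black, move to (3,2). |black|=7
Step 9: on WHITE (3,2): turn R to E, flip to black, move to (3,3). |black|=8
Step 10: on WHITE (3,3): turn R to S, flip to black, move to (4,3). |black|=9
Step 11: on WHITE (4,3): turn R to W, flip to black, move to (4,2). |black|=10
Step 12: on BLACK (4,2): turn L to S, flip to white, move to (5,2). |black|=9
Step 13: on BLACK (5,2): turn L to E, flip to white, move to (5,3). |black|=8
Step 14: on BLACK (5,3): turn L to N, flip to white, move to (4,3). |black|=7
Step 15: on BLACK (4,3): turn L to W, flip to white, move to (4,2). |black|=6

Answer: 4 2 W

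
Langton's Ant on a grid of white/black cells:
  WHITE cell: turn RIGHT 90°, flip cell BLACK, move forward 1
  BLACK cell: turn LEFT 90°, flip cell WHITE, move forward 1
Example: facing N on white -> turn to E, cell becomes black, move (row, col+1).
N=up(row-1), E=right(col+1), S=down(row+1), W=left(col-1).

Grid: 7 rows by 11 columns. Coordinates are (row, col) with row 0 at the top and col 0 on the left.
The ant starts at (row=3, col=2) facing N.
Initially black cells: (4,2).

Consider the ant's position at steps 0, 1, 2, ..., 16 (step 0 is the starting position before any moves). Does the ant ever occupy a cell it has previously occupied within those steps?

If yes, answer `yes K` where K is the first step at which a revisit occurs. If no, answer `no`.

Answer: yes 7

Derivation:
Step 1: on WHITE (3,2): turn R to E, flip to black, move to (3,3). |black|=2 — new cell
Step 2: on WHITE (3,3): turn R to S, flip to black, move to (4,3). |black|=3 — new cell
Step 3: on WHITE (4,3): turn R to W, flip to black, move to (4,2). |black|=4 — new cell
Step 4: on BLACK (4,2): turn L to S, flip to white, move to (5,2). |black|=3 — new cell
Step 5: on WHITE (5,2): turn R to W, flip to black, move to (5,1). |black|=4 — new cell
Step 6: on WHITE (5,1): turn R to N, flip to black, move to (4,1). |black|=5 — new cell
Step 7: on WHITE (4,1): turn R to E, flip to black, move to (4,2). |black|=6 — REVISIT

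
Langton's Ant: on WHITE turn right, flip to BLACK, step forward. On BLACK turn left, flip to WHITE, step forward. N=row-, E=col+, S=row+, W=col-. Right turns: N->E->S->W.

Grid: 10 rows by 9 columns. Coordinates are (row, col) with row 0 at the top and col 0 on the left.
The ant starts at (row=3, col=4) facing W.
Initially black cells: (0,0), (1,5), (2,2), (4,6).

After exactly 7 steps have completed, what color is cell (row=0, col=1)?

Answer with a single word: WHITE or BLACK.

Step 1: on WHITE (3,4): turn R to N, flip to black, move to (2,4). |black|=5
Step 2: on WHITE (2,4): turn R to E, flip to black, move to (2,5). |black|=6
Step 3: on WHITE (2,5): turn R to S, flip to black, move to (3,5). |black|=7
Step 4: on WHITE (3,5): turn R to W, flip to black, move to (3,4). |black|=8
Step 5: on BLACK (3,4): turn L to S, flip to white, move to (4,4). |black|=7
Step 6: on WHITE (4,4): turn R to W, flip to black, move to (4,3). |black|=8
Step 7: on WHITE (4,3): turn R to N, flip to black, move to (3,3). |black|=9

Answer: WHITE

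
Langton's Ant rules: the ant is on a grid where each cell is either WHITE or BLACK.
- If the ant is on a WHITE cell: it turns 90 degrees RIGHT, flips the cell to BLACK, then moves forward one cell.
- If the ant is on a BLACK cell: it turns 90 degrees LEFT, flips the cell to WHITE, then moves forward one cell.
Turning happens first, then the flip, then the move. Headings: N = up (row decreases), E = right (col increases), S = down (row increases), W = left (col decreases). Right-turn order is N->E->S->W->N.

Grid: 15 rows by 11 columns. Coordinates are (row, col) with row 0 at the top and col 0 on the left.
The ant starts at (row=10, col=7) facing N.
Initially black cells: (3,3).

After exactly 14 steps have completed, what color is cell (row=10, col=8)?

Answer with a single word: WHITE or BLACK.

Step 1: on WHITE (10,7): turn R to E, flip to black, move to (10,8). |black|=2
Step 2: on WHITE (10,8): turn R to S, flip to black, move to (11,8). |black|=3
Step 3: on WHITE (11,8): turn R to W, flip to black, move to (11,7). |black|=4
Step 4: on WHITE (11,7): turn R to N, flip to black, move to (10,7). |black|=5
Step 5: on BLACK (10,7): turn L to W, flip to white, move to (10,6). |black|=4
Step 6: on WHITE (10,6): turn R to N, flip to black, move to (9,6). |black|=5
Step 7: on WHITE (9,6): turn R to E, flip to black, move to (9,7). |black|=6
Step 8: on WHITE (9,7): turn R to S, flip to black, move to (10,7). |black|=7
Step 9: on WHITE (10,7): turn R to W, flip to black, move to (10,6). |black|=8
Step 10: on BLACK (10,6): turn L to S, flip to white, move to (11,6). |black|=7
Step 11: on WHITE (11,6): turn R to W, flip to black, move to (11,5). |black|=8
Step 12: on WHITE (11,5): turn R to N, flip to black, move to (10,5). |black|=9
Step 13: on WHITE (10,5): turn R to E, flip to black, move to (10,6). |black|=10
Step 14: on WHITE (10,6): turn R to S, flip to black, move to (11,6). |black|=11

Answer: BLACK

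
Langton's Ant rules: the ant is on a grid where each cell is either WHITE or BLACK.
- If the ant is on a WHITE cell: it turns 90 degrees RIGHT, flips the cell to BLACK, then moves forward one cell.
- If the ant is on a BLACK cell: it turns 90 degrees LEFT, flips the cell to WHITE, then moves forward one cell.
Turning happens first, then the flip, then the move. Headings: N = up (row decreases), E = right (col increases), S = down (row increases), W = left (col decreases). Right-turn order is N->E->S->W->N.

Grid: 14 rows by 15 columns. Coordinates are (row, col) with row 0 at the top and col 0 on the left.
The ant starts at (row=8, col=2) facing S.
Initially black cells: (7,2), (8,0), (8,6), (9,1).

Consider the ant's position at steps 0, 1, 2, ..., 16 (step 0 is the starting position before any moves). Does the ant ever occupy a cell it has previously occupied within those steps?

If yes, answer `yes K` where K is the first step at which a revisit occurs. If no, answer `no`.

Answer: yes 7

Derivation:
Step 1: on WHITE (8,2): turn R to W, flip to black, move to (8,1). |black|=5 — new cell
Step 2: on WHITE (8,1): turn R to N, flip to black, move to (7,1). |black|=6 — new cell
Step 3: on WHITE (7,1): turn R to E, flip to black, move to (7,2). |black|=7 — new cell
Step 4: on BLACK (7,2): turn L to N, flip to white, move to (6,2). |black|=6 — new cell
Step 5: on WHITE (6,2): turn R to E, flip to black, move to (6,3). |black|=7 — new cell
Step 6: on WHITE (6,3): turn R to S, flip to black, move to (7,3). |black|=8 — new cell
Step 7: on WHITE (7,3): turn R to W, flip to black, move to (7,2). |black|=9 — REVISIT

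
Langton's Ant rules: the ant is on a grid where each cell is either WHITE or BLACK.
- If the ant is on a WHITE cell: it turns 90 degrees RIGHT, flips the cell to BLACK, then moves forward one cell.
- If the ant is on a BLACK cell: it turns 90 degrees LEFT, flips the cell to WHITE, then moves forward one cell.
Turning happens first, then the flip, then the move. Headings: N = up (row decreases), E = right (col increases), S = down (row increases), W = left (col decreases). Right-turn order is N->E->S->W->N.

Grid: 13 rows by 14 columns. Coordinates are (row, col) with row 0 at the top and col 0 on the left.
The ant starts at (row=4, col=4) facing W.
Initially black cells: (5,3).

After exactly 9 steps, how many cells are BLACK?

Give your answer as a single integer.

Answer: 6

Derivation:
Step 1: on WHITE (4,4): turn R to N, flip to black, move to (3,4). |black|=2
Step 2: on WHITE (3,4): turn R to E, flip to black, move to (3,5). |black|=3
Step 3: on WHITE (3,5): turn R to S, flip to black, move to (4,5). |black|=4
Step 4: on WHITE (4,5): turn R to W, flip to black, move to (4,4). |black|=5
Step 5: on BLACK (4,4): turn L to S, flip to white, move to (5,4). |black|=4
Step 6: on WHITE (5,4): turn R to W, flip to black, move to (5,3). |black|=5
Step 7: on BLACK (5,3): turn L to S, flip to white, move to (6,3). |black|=4
Step 8: on WHITE (6,3): turn R to W, flip to black, move to (6,2). |black|=5
Step 9: on WHITE (6,2): turn R to N, flip to black, move to (5,2). |black|=6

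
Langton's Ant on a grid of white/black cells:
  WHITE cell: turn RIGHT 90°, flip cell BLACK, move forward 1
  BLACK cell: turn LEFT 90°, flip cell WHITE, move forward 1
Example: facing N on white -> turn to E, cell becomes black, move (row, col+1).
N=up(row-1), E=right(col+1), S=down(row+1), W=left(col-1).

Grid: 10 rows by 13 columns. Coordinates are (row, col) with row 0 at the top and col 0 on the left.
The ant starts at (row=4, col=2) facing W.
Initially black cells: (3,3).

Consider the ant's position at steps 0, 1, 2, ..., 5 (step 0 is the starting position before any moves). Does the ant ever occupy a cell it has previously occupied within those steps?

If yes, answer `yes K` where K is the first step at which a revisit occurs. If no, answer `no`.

Answer: no

Derivation:
Step 1: on WHITE (4,2): turn R to N, flip to black, move to (3,2). |black|=2 — new cell
Step 2: on WHITE (3,2): turn R to E, flip to black, move to (3,3). |black|=3 — new cell
Step 3: on BLACK (3,3): turn L to N, flip to white, move to (2,3). |black|=2 — new cell
Step 4: on WHITE (2,3): turn R to E, flip to black, move to (2,4). |black|=3 — new cell
Step 5: on WHITE (2,4): turn R to S, flip to black, move to (3,4). |black|=4 — new cell
No revisit within 5 steps.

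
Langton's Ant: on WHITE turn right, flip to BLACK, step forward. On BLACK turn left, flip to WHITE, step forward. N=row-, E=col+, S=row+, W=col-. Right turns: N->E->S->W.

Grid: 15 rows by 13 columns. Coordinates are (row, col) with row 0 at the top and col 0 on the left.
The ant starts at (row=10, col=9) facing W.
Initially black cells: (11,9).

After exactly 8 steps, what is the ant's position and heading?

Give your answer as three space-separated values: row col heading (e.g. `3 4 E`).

Step 1: on WHITE (10,9): turn R to N, flip to black, move to (9,9). |black|=2
Step 2: on WHITE (9,9): turn R to E, flip to black, move to (9,10). |black|=3
Step 3: on WHITE (9,10): turn R to S, flip to black, move to (10,10). |black|=4
Step 4: on WHITE (10,10): turn R to W, flip to black, move to (10,9). |black|=5
Step 5: on BLACK (10,9): turn L to S, flip to white, move to (11,9). |black|=4
Step 6: on BLACK (11,9): turn L to E, flip to white, move to (11,10). |black|=3
Step 7: on WHITE (11,10): turn R to S, flip to black, move to (12,10). |black|=4
Step 8: on WHITE (12,10): turn R to W, flip to black, move to (12,9). |black|=5

Answer: 12 9 W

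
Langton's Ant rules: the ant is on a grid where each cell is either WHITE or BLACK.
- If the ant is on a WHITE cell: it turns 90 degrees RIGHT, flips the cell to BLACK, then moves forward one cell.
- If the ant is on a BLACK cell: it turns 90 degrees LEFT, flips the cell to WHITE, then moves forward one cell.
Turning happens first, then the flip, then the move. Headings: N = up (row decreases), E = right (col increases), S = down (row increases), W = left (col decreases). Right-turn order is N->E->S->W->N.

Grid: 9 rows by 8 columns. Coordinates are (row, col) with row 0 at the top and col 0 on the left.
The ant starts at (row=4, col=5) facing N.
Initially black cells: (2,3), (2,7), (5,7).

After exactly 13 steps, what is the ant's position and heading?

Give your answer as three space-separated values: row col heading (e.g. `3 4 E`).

Step 1: on WHITE (4,5): turn R to E, flip to black, move to (4,6). |black|=4
Step 2: on WHITE (4,6): turn R to S, flip to black, move to (5,6). |black|=5
Step 3: on WHITE (5,6): turn R to W, flip to black, move to (5,5). |black|=6
Step 4: on WHITE (5,5): turn R to N, flip to black, move to (4,5). |black|=7
Step 5: on BLACK (4,5): turn L to W, flip to white, move to (4,4). |black|=6
Step 6: on WHITE (4,4): turn R to N, flip to black, move to (3,4). |black|=7
Step 7: on WHITE (3,4): turn R to E, flip to black, move to (3,5). |black|=8
Step 8: on WHITE (3,5): turn R to S, flip to black, move to (4,5). |black|=9
Step 9: on WHITE (4,5): turn R to W, flip to black, move to (4,4). |black|=10
Step 10: on BLACK (4,4): turn L to S, flip to white, move to (5,4). |black|=9
Step 11: on WHITE (5,4): turn R to W, flip to black, move to (5,3). |black|=10
Step 12: on WHITE (5,3): turn R to N, flip to black, move to (4,3). |black|=11
Step 13: on WHITE (4,3): turn R to E, flip to black, move to (4,4). |black|=12

Answer: 4 4 E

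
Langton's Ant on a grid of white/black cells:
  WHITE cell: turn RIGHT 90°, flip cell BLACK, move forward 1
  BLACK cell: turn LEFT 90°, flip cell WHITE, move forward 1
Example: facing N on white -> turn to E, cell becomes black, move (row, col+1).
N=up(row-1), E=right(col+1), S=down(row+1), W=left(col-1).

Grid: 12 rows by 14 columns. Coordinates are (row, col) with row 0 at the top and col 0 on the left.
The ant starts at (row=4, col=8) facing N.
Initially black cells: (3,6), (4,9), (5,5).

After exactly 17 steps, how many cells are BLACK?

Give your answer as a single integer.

Step 1: on WHITE (4,8): turn R to E, flip to black, move to (4,9). |black|=4
Step 2: on BLACK (4,9): turn L to N, flip to white, move to (3,9). |black|=3
Step 3: on WHITE (3,9): turn R to E, flip to black, move to (3,10). |black|=4
Step 4: on WHITE (3,10): turn R to S, flip to black, move to (4,10). |black|=5
Step 5: on WHITE (4,10): turn R to W, flip to black, move to (4,9). |black|=6
Step 6: on WHITE (4,9): turn R to N, flip to black, move to (3,9). |black|=7
Step 7: on BLACK (3,9): turn L to W, flip to white, move to (3,8). |black|=6
Step 8: on WHITE (3,8): turn R to N, flip to black, move to (2,8). |black|=7
Step 9: on WHITE (2,8): turn R to E, flip to black, move to (2,9). |black|=8
Step 10: on WHITE (2,9): turn R to S, flip to black, move to (3,9). |black|=9
Step 11: on WHITE (3,9): turn R to W, flip to black, move to (3,8). |black|=10
Step 12: on BLACK (3,8): turn L to S, flip to white, move to (4,8). |black|=9
Step 13: on BLACK (4,8): turn L to E, flip to white, move to (4,9). |black|=8
Step 14: on BLACK (4,9): turn L to N, flip to white, move to (3,9). |black|=7
Step 15: on BLACK (3,9): turn L to W, flip to white, move to (3,8). |black|=6
Step 16: on WHITE (3,8): turn R to N, flip to black, move to (2,8). |black|=7
Step 17: on BLACK (2,8): turn L to W, flip to white, move to (2,7). |black|=6

Answer: 6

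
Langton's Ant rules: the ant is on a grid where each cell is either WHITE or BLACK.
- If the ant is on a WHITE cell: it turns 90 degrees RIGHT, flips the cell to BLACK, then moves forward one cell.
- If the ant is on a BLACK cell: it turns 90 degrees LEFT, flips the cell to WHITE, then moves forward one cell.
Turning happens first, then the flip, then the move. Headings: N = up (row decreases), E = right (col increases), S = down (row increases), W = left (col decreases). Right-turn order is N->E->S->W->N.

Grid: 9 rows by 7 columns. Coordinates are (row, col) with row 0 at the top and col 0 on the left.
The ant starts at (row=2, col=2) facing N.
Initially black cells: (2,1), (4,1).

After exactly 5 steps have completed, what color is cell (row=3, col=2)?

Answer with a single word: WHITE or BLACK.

Answer: BLACK

Derivation:
Step 1: on WHITE (2,2): turn R to E, flip to black, move to (2,3). |black|=3
Step 2: on WHITE (2,3): turn R to S, flip to black, move to (3,3). |black|=4
Step 3: on WHITE (3,3): turn R to W, flip to black, move to (3,2). |black|=5
Step 4: on WHITE (3,2): turn R to N, flip to black, move to (2,2). |black|=6
Step 5: on BLACK (2,2): turn L to W, flip to white, move to (2,1). |black|=5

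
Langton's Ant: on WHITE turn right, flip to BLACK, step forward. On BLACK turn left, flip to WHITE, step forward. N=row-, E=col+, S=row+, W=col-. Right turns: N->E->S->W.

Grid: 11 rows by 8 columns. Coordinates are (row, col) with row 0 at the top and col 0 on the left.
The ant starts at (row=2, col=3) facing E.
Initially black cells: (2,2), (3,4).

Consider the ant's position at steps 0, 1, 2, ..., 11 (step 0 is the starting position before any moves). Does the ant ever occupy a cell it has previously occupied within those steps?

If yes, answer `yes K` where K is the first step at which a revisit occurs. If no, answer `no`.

Answer: yes 7

Derivation:
Step 1: on WHITE (2,3): turn R to S, flip to black, move to (3,3). |black|=3 — new cell
Step 2: on WHITE (3,3): turn R to W, flip to black, move to (3,2). |black|=4 — new cell
Step 3: on WHITE (3,2): turn R to N, flip to black, move to (2,2). |black|=5 — new cell
Step 4: on BLACK (2,2): turn L to W, flip to white, move to (2,1). |black|=4 — new cell
Step 5: on WHITE (2,1): turn R to N, flip to black, move to (1,1). |black|=5 — new cell
Step 6: on WHITE (1,1): turn R to E, flip to black, move to (1,2). |black|=6 — new cell
Step 7: on WHITE (1,2): turn R to S, flip to black, move to (2,2). |black|=7 — REVISIT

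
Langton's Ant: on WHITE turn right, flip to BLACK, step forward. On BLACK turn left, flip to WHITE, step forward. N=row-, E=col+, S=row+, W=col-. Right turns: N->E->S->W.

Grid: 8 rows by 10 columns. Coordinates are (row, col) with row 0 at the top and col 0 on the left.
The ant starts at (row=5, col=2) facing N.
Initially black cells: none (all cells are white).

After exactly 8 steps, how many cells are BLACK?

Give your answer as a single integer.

Answer: 6

Derivation:
Step 1: on WHITE (5,2): turn R to E, flip to black, move to (5,3). |black|=1
Step 2: on WHITE (5,3): turn R to S, flip to black, move to (6,3). |black|=2
Step 3: on WHITE (6,3): turn R to W, flip to black, move to (6,2). |black|=3
Step 4: on WHITE (6,2): turn R to N, flip to black, move to (5,2). |black|=4
Step 5: on BLACK (5,2): turn L to W, flip to white, move to (5,1). |black|=3
Step 6: on WHITE (5,1): turn R to N, flip to black, move to (4,1). |black|=4
Step 7: on WHITE (4,1): turn R to E, flip to black, move to (4,2). |black|=5
Step 8: on WHITE (4,2): turn R to S, flip to black, move to (5,2). |black|=6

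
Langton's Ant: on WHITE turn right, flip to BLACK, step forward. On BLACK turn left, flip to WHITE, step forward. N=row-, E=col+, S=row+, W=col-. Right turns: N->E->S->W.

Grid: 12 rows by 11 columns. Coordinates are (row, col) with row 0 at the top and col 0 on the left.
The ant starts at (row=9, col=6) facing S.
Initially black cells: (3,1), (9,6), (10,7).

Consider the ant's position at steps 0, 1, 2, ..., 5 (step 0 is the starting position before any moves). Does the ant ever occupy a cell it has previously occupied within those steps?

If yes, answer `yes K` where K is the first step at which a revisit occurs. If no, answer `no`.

Answer: no

Derivation:
Step 1: on BLACK (9,6): turn L to E, flip to white, move to (9,7). |black|=2 — new cell
Step 2: on WHITE (9,7): turn R to S, flip to black, move to (10,7). |black|=3 — new cell
Step 3: on BLACK (10,7): turn L to E, flip to white, move to (10,8). |black|=2 — new cell
Step 4: on WHITE (10,8): turn R to S, flip to black, move to (11,8). |black|=3 — new cell
Step 5: on WHITE (11,8): turn R to W, flip to black, move to (11,7). |black|=4 — new cell
No revisit within 5 steps.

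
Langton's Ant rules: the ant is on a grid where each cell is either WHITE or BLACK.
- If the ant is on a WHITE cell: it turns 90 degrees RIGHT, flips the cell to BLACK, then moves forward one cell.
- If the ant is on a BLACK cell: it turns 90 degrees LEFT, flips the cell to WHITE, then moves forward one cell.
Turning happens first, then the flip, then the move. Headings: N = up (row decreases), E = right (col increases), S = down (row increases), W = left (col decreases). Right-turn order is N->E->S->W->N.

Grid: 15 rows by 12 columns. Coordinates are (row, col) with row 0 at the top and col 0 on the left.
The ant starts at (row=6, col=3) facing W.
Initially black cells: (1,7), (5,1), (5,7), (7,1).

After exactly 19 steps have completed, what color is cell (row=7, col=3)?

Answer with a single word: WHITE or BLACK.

Answer: WHITE

Derivation:
Step 1: on WHITE (6,3): turn R to N, flip to black, move to (5,3). |black|=5
Step 2: on WHITE (5,3): turn R to E, flip to black, move to (5,4). |black|=6
Step 3: on WHITE (5,4): turn R to S, flip to black, move to (6,4). |black|=7
Step 4: on WHITE (6,4): turn R to W, flip to black, move to (6,3). |black|=8
Step 5: on BLACK (6,3): turn L to S, flip to white, move to (7,3). |black|=7
Step 6: on WHITE (7,3): turn R to W, flip to black, move to (7,2). |black|=8
Step 7: on WHITE (7,2): turn R to N, flip to black, move to (6,2). |black|=9
Step 8: on WHITE (6,2): turn R to E, flip to black, move to (6,3). |black|=10
Step 9: on WHITE (6,3): turn R to S, flip to black, move to (7,3). |black|=11
Step 10: on BLACK (7,3): turn L to E, flip to white, move to (7,4). |black|=10
Step 11: on WHITE (7,4): turn R to S, flip to black, move to (8,4). |black|=11
Step 12: on WHITE (8,4): turn R to W, flip to black, move to (8,3). |black|=12
Step 13: on WHITE (8,3): turn R to N, flip to black, move to (7,3). |black|=13
Step 14: on WHITE (7,3): turn R to E, flip to black, move to (7,4). |black|=14
Step 15: on BLACK (7,4): turn L to N, flip to white, move to (6,4). |black|=13
Step 16: on BLACK (6,4): turn L to W, flip to white, move to (6,3). |black|=12
Step 17: on BLACK (6,3): turn L to S, flip to white, move to (7,3). |black|=11
Step 18: on BLACK (7,3): turn L to E, flip to white, move to (7,4). |black|=10
Step 19: on WHITE (7,4): turn R to S, flip to black, move to (8,4). |black|=11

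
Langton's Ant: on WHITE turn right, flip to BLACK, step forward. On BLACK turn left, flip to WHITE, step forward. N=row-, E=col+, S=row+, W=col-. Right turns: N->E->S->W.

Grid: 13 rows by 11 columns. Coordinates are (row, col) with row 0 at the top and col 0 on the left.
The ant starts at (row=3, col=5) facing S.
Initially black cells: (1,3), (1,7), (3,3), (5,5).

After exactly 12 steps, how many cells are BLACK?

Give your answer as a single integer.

Answer: 12

Derivation:
Step 1: on WHITE (3,5): turn R to W, flip to black, move to (3,4). |black|=5
Step 2: on WHITE (3,4): turn R to N, flip to black, move to (2,4). |black|=6
Step 3: on WHITE (2,4): turn R to E, flip to black, move to (2,5). |black|=7
Step 4: on WHITE (2,5): turn R to S, flip to black, move to (3,5). |black|=8
Step 5: on BLACK (3,5): turn L to E, flip to white, move to (3,6). |black|=7
Step 6: on WHITE (3,6): turn R to S, flip to black, move to (4,6). |black|=8
Step 7: on WHITE (4,6): turn R to W, flip to black, move to (4,5). |black|=9
Step 8: on WHITE (4,5): turn R to N, flip to black, move to (3,5). |black|=10
Step 9: on WHITE (3,5): turn R to E, flip to black, move to (3,6). |black|=11
Step 10: on BLACK (3,6): turn L to N, flip to white, move to (2,6). |black|=10
Step 11: on WHITE (2,6): turn R to E, flip to black, move to (2,7). |black|=11
Step 12: on WHITE (2,7): turn R to S, flip to black, move to (3,7). |black|=12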